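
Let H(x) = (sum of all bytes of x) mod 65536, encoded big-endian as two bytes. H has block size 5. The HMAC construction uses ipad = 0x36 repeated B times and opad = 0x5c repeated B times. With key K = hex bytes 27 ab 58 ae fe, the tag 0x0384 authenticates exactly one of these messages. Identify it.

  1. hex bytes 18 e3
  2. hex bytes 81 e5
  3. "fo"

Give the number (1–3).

1

Key hex bytes 27 ab 58 ae fe is exactly B = 5 bytes: K' = 27 ab 58 ae fe.
K' ⊕ ipad = 11 9d 6e 98 c8; K' ⊕ opad = 7b f7 04 f2 a2.
m1: inner = H(11 9d 6e 98 c8 18 e3) = 03 77; tag = H(7b f7 04 f2 a2 03 77) = 0384 ← matches
m2: inner = H(11 9d 6e 98 c8 81 e5) = 03 e2; tag = H(7b f7 04 f2 a2 03 e2) = 03ef
m3: inner = H(11 9d 6e 98 c8 66 6f) = 03 51; tag = H(7b f7 04 f2 a2 03 51) = 035e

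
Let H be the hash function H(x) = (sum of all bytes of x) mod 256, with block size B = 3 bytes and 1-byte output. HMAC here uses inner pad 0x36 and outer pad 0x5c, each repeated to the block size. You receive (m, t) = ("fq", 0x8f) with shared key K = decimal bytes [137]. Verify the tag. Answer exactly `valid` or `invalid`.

Key decimal bytes [137] = 89 is 1 byte ≤ B = 3; zero-pad to 3 bytes: K' = 89 00 00.
K' ⊕ ipad = bf 36 36; K' ⊕ opad = d5 5c 5c.
Inner hash: sum = 191+54+54+102+113 = 514; mod 256 = 2 → 02.
Outer hash (recomputed tag): sum = 213+92+92+2 = 399; mod 256 = 143 → 8f.
Recomputed tag = 8f; claimed = 8f → match.

valid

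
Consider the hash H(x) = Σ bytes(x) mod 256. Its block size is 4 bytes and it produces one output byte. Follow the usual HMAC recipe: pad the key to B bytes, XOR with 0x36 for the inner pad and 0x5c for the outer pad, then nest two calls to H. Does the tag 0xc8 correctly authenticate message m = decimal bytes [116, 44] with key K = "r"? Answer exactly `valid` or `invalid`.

valid

Key "r" = 72 is 1 byte ≤ B = 4; zero-pad to 4 bytes: K' = 72 00 00 00.
K' ⊕ ipad = 44 36 36 36; K' ⊕ opad = 2e 5c 5c 5c.
Inner hash: sum = 68+54+54+54+116+44 = 390; mod 256 = 134 → 86.
Outer hash (recomputed tag): sum = 46+92+92+92+134 = 456; mod 256 = 200 → c8.
Recomputed tag = c8; claimed = c8 → match.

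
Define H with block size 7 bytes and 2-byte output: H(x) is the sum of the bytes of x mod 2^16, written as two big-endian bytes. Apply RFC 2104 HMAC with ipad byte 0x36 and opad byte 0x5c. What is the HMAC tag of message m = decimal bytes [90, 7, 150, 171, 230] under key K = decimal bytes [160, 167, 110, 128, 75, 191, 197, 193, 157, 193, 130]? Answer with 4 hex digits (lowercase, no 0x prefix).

Key decimal bytes [160, 167, 110, 128, 75, 191, 197, 193, 157, 193, 130] = a0 a7 6e 80 4b bf c5 c1 9d c1 82 is 11 bytes > B = 7, so hash it first: H(key) = 06 a5, then zero-pad to 7 bytes: K' = 06 a5 00 00 00 00 00.
K' ⊕ ipad = 30 93 36 36 36 36 36.  K' ⊕ opad = 5a f9 5c 5c 5c 5c 5c.
Inner input = (K'⊕ipad) ∥ m = 30 93 36 36 36 36 36 ∥ 5a 07 96 ab e6.
Inner hash: sum = 48+147+54+54+54+54+54+90+7+150+171+230 = 1113 → 04 59.
Outer input = (K'⊕opad) ∥ inner = 5a f9 5c 5c 5c 5c 5c ∥ 04 59.
Outer hash (tag): sum = 90+249+92+92+92+92+92+4+89 = 892 → 03 7c.

037c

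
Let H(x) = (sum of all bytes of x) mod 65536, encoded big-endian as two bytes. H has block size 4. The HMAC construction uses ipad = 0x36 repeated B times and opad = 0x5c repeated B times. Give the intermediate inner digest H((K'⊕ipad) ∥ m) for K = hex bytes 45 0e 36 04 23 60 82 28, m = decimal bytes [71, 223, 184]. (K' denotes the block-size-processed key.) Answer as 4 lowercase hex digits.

030d

Key hex bytes 45 0e 36 04 23 60 82 28 is 8 bytes > B = 4, so hash it first: H(key) = 01 ba, then zero-pad to 4 bytes: K' = 01 ba 00 00.
K' ⊕ ipad = 37 8c 36 36.
Inner input = 37 8c 36 36 ∥ 47 df b8.
Inner hash: sum = 55+140+54+54+71+223+184 = 781 → 03 0d.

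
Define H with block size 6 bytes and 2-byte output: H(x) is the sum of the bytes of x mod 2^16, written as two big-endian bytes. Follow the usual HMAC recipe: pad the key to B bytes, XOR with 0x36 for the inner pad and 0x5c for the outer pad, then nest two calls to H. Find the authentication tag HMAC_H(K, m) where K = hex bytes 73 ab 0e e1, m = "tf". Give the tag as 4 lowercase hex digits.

Key hex bytes 73 ab 0e e1 is 4 bytes ≤ B = 6; zero-pad to 6 bytes: K' = 73 ab 0e e1 00 00.
K' ⊕ ipad = 45 9d 38 d7 36 36.  K' ⊕ opad = 2f f7 52 bd 5c 5c.
Inner input = (K'⊕ipad) ∥ m = 45 9d 38 d7 36 36 ∥ 74 66.
Inner hash: sum = 69+157+56+215+54+54+116+102 = 823 → 03 37.
Outer input = (K'⊕opad) ∥ inner = 2f f7 52 bd 5c 5c ∥ 03 37.
Outer hash (tag): sum = 47+247+82+189+92+92+3+55 = 807 → 03 27.

0327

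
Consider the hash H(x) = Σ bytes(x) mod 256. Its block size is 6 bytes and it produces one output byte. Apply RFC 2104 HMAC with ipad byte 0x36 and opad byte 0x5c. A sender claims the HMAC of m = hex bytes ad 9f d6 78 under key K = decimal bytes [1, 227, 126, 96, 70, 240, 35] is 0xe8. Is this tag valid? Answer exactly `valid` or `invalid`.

Key decimal bytes [1, 227, 126, 96, 70, 240, 35] = 01 e3 7e 60 46 f0 23 is 7 bytes > B = 6, so hash it first: H(key) = 1b, then zero-pad to 6 bytes: K' = 1b 00 00 00 00 00.
K' ⊕ ipad = 2d 36 36 36 36 36; K' ⊕ opad = 47 5c 5c 5c 5c 5c.
Inner hash: sum = 45+54+54+54+54+54+173+159+214+120 = 981; mod 256 = 213 → d5.
Outer hash (recomputed tag): sum = 71+92+92+92+92+92+213 = 744; mod 256 = 232 → e8.
Recomputed tag = e8; claimed = e8 → match.

valid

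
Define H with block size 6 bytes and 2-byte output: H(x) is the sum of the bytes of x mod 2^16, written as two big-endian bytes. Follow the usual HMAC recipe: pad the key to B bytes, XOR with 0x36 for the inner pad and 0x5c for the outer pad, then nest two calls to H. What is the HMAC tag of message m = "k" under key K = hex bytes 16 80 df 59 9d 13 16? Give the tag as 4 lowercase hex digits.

Key hex bytes 16 80 df 59 9d 13 16 is 7 bytes > B = 6, so hash it first: H(key) = 02 94, then zero-pad to 6 bytes: K' = 02 94 00 00 00 00.
K' ⊕ ipad = 34 a2 36 36 36 36.  K' ⊕ opad = 5e c8 5c 5c 5c 5c.
Inner input = (K'⊕ipad) ∥ m = 34 a2 36 36 36 36 ∥ 6b.
Inner hash: sum = 52+162+54+54+54+54+107 = 537 → 02 19.
Outer input = (K'⊕opad) ∥ inner = 5e c8 5c 5c 5c 5c ∥ 02 19.
Outer hash (tag): sum = 94+200+92+92+92+92+2+25 = 689 → 02 b1.

02b1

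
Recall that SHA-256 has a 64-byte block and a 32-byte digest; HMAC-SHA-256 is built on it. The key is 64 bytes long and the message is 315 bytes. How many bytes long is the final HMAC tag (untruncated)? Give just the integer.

The tag is one SHA-256 digest: 32 bytes.

32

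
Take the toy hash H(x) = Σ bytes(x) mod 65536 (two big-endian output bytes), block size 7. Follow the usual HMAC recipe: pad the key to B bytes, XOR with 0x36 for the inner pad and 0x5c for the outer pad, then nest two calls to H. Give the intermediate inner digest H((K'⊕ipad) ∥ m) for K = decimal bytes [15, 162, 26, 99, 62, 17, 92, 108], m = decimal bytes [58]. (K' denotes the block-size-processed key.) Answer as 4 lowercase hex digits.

01ef

Key decimal bytes [15, 162, 26, 99, 62, 17, 92, 108] = 0f a2 1a 63 3e 11 5c 6c is 8 bytes > B = 7, so hash it first: H(key) = 02 45, then zero-pad to 7 bytes: K' = 02 45 00 00 00 00 00.
K' ⊕ ipad = 34 73 36 36 36 36 36.
Inner input = 34 73 36 36 36 36 36 ∥ 3a.
Inner hash: sum = 52+115+54+54+54+54+54+58 = 495 → 01 ef.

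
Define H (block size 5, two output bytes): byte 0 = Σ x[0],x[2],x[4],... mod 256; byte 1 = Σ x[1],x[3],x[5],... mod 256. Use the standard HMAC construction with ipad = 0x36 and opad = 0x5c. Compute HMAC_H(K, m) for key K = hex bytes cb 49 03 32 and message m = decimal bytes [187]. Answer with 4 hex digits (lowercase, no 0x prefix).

Key hex bytes cb 49 03 32 is 4 bytes ≤ B = 5; zero-pad to 5 bytes: K' = cb 49 03 32 00.
K' ⊕ ipad = fd 7f 35 04 36.  K' ⊕ opad = 97 15 5f 6e 5c.
Inner input = (K'⊕ipad) ∥ m = fd 7f 35 04 36 ∥ bb.
Inner hash: even-index sum = 360 mod 256 = 104; odd-index sum = 318 mod 256 = 62 → 68 3e.
Outer input = (K'⊕opad) ∥ inner = 97 15 5f 6e 5c ∥ 68 3e.
Outer hash (tag): even-index sum = 400 mod 256 = 144; odd-index sum = 235 mod 256 = 235 → 90 eb.

90eb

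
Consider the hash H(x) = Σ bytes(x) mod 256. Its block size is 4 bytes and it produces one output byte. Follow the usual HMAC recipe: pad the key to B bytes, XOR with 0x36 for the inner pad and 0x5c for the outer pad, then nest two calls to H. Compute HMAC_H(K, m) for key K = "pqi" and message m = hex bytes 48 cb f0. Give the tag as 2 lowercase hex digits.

Key "pqi" = 70 71 69 is 3 bytes ≤ B = 4; zero-pad to 4 bytes: K' = 70 71 69 00.
K' ⊕ ipad = 46 47 5f 36.  K' ⊕ opad = 2c 2d 35 5c.
Inner input = (K'⊕ipad) ∥ m = 46 47 5f 36 ∥ 48 cb f0.
Inner hash: sum = 70+71+95+54+72+203+240 = 805; mod 256 = 37 → 25.
Outer input = (K'⊕opad) ∥ inner = 2c 2d 35 5c ∥ 25.
Outer hash (tag): sum = 44+45+53+92+37 = 271; mod 256 = 15 → 0f.

0f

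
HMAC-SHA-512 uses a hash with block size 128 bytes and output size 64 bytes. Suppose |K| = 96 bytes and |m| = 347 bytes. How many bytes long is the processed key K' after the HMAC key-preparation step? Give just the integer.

128

Key is 96 ≤ 128 bytes, zero-padded: |K'| = 128.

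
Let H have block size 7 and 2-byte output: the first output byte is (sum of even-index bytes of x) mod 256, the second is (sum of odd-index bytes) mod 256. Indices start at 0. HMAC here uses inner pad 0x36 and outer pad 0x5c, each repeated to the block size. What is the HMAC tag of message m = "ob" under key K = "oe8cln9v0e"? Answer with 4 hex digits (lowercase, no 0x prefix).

3653

Key "oe8cln9v0e" = 6f 65 38 63 6c 6e 39 76 30 65 is 10 bytes > B = 7, so hash it first: H(key) = 7c 11, then zero-pad to 7 bytes: K' = 7c 11 00 00 00 00 00.
K' ⊕ ipad = 4a 27 36 36 36 36 36.  K' ⊕ opad = 20 4d 5c 5c 5c 5c 5c.
Inner input = (K'⊕ipad) ∥ m = 4a 27 36 36 36 36 36 ∥ 6f 62.
Inner hash: even-index sum = 334 mod 256 = 78; odd-index sum = 258 mod 256 = 2 → 4e 02.
Outer input = (K'⊕opad) ∥ inner = 20 4d 5c 5c 5c 5c 5c ∥ 4e 02.
Outer hash (tag): even-index sum = 310 mod 256 = 54; odd-index sum = 339 mod 256 = 83 → 36 53.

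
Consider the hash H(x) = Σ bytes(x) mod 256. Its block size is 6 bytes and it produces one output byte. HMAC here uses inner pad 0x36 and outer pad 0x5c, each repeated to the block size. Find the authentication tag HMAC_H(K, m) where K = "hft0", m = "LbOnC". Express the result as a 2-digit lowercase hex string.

ca

Key "hft0" = 68 66 74 30 is 4 bytes ≤ B = 6; zero-pad to 6 bytes: K' = 68 66 74 30 00 00.
K' ⊕ ipad = 5e 50 42 06 36 36.  K' ⊕ opad = 34 3a 28 6c 5c 5c.
Inner input = (K'⊕ipad) ∥ m = 5e 50 42 06 36 36 ∥ 4c 62 4f 6e 43.
Inner hash: sum = 94+80+66+6+54+54+76+98+79+110+67 = 784; mod 256 = 16 → 10.
Outer input = (K'⊕opad) ∥ inner = 34 3a 28 6c 5c 5c ∥ 10.
Outer hash (tag): sum = 52+58+40+108+92+92+16 = 458; mod 256 = 202 → ca.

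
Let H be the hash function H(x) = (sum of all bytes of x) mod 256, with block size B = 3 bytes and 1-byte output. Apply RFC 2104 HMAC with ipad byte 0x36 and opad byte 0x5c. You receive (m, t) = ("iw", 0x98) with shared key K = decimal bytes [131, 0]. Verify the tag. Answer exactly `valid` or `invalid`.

valid

Key decimal bytes [131, 0] = 83 00 is 2 bytes ≤ B = 3; zero-pad to 3 bytes: K' = 83 00 00.
K' ⊕ ipad = b5 36 36; K' ⊕ opad = df 5c 5c.
Inner hash: sum = 181+54+54+105+119 = 513; mod 256 = 1 → 01.
Outer hash (recomputed tag): sum = 223+92+92+1 = 408; mod 256 = 152 → 98.
Recomputed tag = 98; claimed = 98 → match.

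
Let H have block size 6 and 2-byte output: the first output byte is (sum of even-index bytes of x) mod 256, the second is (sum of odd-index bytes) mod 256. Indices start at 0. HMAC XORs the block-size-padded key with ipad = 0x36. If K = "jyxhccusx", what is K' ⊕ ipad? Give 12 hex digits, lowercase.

048136363636

Key "jyxhccusx" = 6a 79 78 68 63 63 75 73 78 is 9 bytes > B = 6, so hash it first: H(key) = 32 b7, then zero-pad to 6 bytes: K' = 32 b7 00 00 00 00.
XOR each byte with 0x36: 32⊕36=04, b7⊕36=81, 00⊕36=36, 00⊕36=36, 00⊕36=36, 00⊕36=36.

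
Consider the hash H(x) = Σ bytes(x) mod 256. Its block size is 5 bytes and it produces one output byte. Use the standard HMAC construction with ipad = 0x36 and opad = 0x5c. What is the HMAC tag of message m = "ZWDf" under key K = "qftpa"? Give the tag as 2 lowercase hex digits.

c9

Key "qftpa" = 71 66 74 70 61 is exactly B = 5 bytes: K' = 71 66 74 70 61.
K' ⊕ ipad = 47 50 42 46 57.  K' ⊕ opad = 2d 3a 28 2c 3d.
Inner input = (K'⊕ipad) ∥ m = 47 50 42 46 57 ∥ 5a 57 44 66.
Inner hash: sum = 71+80+66+70+87+90+87+68+102 = 721; mod 256 = 209 → d1.
Outer input = (K'⊕opad) ∥ inner = 2d 3a 28 2c 3d ∥ d1.
Outer hash (tag): sum = 45+58+40+44+61+209 = 457; mod 256 = 201 → c9.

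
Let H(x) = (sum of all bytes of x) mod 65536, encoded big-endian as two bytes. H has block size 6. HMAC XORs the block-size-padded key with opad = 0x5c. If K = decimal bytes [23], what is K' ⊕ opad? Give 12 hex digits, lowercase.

Key decimal bytes [23] = 17 is 1 byte ≤ B = 6; zero-pad to 6 bytes: K' = 17 00 00 00 00 00.
XOR each byte with 0x5c: 17⊕5c=4b, 00⊕5c=5c, 00⊕5c=5c, 00⊕5c=5c, 00⊕5c=5c, 00⊕5c=5c.

4b5c5c5c5c5c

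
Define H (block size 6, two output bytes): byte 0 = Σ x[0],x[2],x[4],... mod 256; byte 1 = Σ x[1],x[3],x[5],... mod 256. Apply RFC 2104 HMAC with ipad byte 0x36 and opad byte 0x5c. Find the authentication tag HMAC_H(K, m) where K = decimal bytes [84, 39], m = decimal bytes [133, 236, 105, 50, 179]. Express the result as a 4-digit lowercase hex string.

2fce

Key decimal bytes [84, 39] = 54 27 is 2 bytes ≤ B = 6; zero-pad to 6 bytes: K' = 54 27 00 00 00 00.
K' ⊕ ipad = 62 11 36 36 36 36.  K' ⊕ opad = 08 7b 5c 5c 5c 5c.
Inner input = (K'⊕ipad) ∥ m = 62 11 36 36 36 36 ∥ 85 ec 69 32 b3.
Inner hash: even-index sum = 623 mod 256 = 111; odd-index sum = 411 mod 256 = 155 → 6f 9b.
Outer input = (K'⊕opad) ∥ inner = 08 7b 5c 5c 5c 5c ∥ 6f 9b.
Outer hash (tag): even-index sum = 303 mod 256 = 47; odd-index sum = 462 mod 256 = 206 → 2f ce.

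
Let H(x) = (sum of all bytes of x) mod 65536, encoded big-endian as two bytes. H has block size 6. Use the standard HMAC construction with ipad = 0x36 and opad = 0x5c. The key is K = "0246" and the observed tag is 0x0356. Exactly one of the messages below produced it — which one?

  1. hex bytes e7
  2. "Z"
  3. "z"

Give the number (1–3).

3

Key "0246" = 30 32 34 36 is 4 bytes ≤ B = 6; zero-pad to 6 bytes: K' = 30 32 34 36 00 00.
K' ⊕ ipad = 06 04 02 00 36 36; K' ⊕ opad = 6c 6e 68 6a 5c 5c.
m1: inner = H(06 04 02 00 36 36 e7) = 01 5f; tag = H(6c 6e 68 6a 5c 5c 01 5f) = 02c4
m2: inner = H(06 04 02 00 36 36 5a) = 00 d2; tag = H(6c 6e 68 6a 5c 5c 00 d2) = 0336
m3: inner = H(06 04 02 00 36 36 7a) = 00 f2; tag = H(6c 6e 68 6a 5c 5c 00 f2) = 0356 ← matches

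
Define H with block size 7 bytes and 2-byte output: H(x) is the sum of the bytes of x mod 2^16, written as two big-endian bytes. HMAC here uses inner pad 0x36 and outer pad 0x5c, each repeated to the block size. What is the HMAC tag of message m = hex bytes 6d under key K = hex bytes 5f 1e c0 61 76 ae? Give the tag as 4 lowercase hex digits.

02f2

Key hex bytes 5f 1e c0 61 76 ae is 6 bytes ≤ B = 7; zero-pad to 7 bytes: K' = 5f 1e c0 61 76 ae 00.
K' ⊕ ipad = 69 28 f6 57 40 98 36.  K' ⊕ opad = 03 42 9c 3d 2a f2 5c.
Inner input = (K'⊕ipad) ∥ m = 69 28 f6 57 40 98 36 ∥ 6d.
Inner hash: sum = 105+40+246+87+64+152+54+109 = 857 → 03 59.
Outer input = (K'⊕opad) ∥ inner = 03 42 9c 3d 2a f2 5c ∥ 03 59.
Outer hash (tag): sum = 3+66+156+61+42+242+92+3+89 = 754 → 02 f2.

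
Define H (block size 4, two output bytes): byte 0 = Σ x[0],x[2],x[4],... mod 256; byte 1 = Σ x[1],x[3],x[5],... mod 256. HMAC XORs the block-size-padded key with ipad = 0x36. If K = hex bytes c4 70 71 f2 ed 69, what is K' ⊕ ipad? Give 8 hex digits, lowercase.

14fd3636

Key hex bytes c4 70 71 f2 ed 69 is 6 bytes > B = 4, so hash it first: H(key) = 22 cb, then zero-pad to 4 bytes: K' = 22 cb 00 00.
XOR each byte with 0x36: 22⊕36=14, cb⊕36=fd, 00⊕36=36, 00⊕36=36.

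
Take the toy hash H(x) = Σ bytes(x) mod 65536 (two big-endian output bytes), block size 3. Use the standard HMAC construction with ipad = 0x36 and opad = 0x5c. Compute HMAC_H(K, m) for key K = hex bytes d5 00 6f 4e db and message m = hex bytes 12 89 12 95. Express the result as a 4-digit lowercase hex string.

Key hex bytes d5 00 6f 4e db is 5 bytes > B = 3, so hash it first: H(key) = 02 6d, then zero-pad to 3 bytes: K' = 02 6d 00.
K' ⊕ ipad = 34 5b 36.  K' ⊕ opad = 5e 31 5c.
Inner input = (K'⊕ipad) ∥ m = 34 5b 36 ∥ 12 89 12 95.
Inner hash: sum = 52+91+54+18+137+18+149 = 519 → 02 07.
Outer input = (K'⊕opad) ∥ inner = 5e 31 5c ∥ 02 07.
Outer hash (tag): sum = 94+49+92+2+7 = 244 → 00 f4.

00f4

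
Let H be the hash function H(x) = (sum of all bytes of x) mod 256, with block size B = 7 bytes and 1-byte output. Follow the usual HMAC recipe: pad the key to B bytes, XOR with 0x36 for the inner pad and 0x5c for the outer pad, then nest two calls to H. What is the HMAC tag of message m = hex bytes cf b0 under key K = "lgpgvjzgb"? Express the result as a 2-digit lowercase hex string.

77

Key "lgpgvjzgb" = 6c 67 70 67 76 6a 7a 67 62 is 9 bytes > B = 7, so hash it first: H(key) = cd, then zero-pad to 7 bytes: K' = cd 00 00 00 00 00 00.
K' ⊕ ipad = fb 36 36 36 36 36 36.  K' ⊕ opad = 91 5c 5c 5c 5c 5c 5c.
Inner input = (K'⊕ipad) ∥ m = fb 36 36 36 36 36 36 ∥ cf b0.
Inner hash: sum = 251+54+54+54+54+54+54+207+176 = 958; mod 256 = 190 → be.
Outer input = (K'⊕opad) ∥ inner = 91 5c 5c 5c 5c 5c 5c ∥ be.
Outer hash (tag): sum = 145+92+92+92+92+92+92+190 = 887; mod 256 = 119 → 77.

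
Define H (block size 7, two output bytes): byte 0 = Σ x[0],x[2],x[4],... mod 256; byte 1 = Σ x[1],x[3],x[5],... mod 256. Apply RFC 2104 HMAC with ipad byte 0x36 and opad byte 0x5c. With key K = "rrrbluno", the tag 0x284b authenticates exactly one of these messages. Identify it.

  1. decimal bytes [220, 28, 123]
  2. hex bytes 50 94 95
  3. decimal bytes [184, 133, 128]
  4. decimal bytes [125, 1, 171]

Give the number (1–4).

3

Key "rrrbluno" = 72 72 72 62 6c 75 6e 6f is 8 bytes > B = 7, so hash it first: H(key) = be b8, then zero-pad to 7 bytes: K' = be b8 00 00 00 00 00.
K' ⊕ ipad = 88 8e 36 36 36 36 36; K' ⊕ opad = e2 e4 5c 5c 5c 5c 5c.
m1: inner = H(88 8e 36 36 36 36 36 dc 1c 7b) = 46 51; tag = H(e2 e4 5c 5c 5c 5c 5c 46 51) = 47e2
m2: inner = H(88 8e 36 36 36 36 36 50 94 95) = be df; tag = H(e2 e4 5c 5c 5c 5c 5c be df) = d55a
m3: inner = H(88 8e 36 36 36 36 36 b8 85 80) = af 32; tag = H(e2 e4 5c 5c 5c 5c 5c af 32) = 284b ← matches
m4: inner = H(88 8e 36 36 36 36 36 7d 01 ab) = 2b 22; tag = H(e2 e4 5c 5c 5c 5c 5c 2b 22) = 18c7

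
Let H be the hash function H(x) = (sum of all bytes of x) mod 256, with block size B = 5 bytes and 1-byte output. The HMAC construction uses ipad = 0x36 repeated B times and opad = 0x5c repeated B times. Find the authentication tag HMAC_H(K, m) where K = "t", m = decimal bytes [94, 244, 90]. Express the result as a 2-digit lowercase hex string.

5e

Key "t" = 74 is 1 byte ≤ B = 5; zero-pad to 5 bytes: K' = 74 00 00 00 00.
K' ⊕ ipad = 42 36 36 36 36.  K' ⊕ opad = 28 5c 5c 5c 5c.
Inner input = (K'⊕ipad) ∥ m = 42 36 36 36 36 ∥ 5e f4 5a.
Inner hash: sum = 66+54+54+54+54+94+244+90 = 710; mod 256 = 198 → c6.
Outer input = (K'⊕opad) ∥ inner = 28 5c 5c 5c 5c ∥ c6.
Outer hash (tag): sum = 40+92+92+92+92+198 = 606; mod 256 = 94 → 5e.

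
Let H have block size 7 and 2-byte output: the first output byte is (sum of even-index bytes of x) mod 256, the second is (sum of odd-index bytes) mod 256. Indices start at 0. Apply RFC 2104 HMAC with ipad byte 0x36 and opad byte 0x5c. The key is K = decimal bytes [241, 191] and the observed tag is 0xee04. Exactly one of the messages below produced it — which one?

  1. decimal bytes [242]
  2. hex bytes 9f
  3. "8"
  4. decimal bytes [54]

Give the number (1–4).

3

Key decimal bytes [241, 191] = f1 bf is 2 bytes ≤ B = 7; zero-pad to 7 bytes: K' = f1 bf 00 00 00 00 00.
K' ⊕ ipad = c7 89 36 36 36 36 36; K' ⊕ opad = ad e3 5c 5c 5c 5c 5c.
m1: inner = H(c7 89 36 36 36 36 36 f2) = 69 e7; tag = H(ad e3 5c 5c 5c 5c 5c 69 e7) = a804
m2: inner = H(c7 89 36 36 36 36 36 9f) = 69 94; tag = H(ad e3 5c 5c 5c 5c 5c 69 94) = 5504
m3: inner = H(c7 89 36 36 36 36 36 38) = 69 2d; tag = H(ad e3 5c 5c 5c 5c 5c 69 2d) = ee04 ← matches
m4: inner = H(c7 89 36 36 36 36 36 36) = 69 2b; tag = H(ad e3 5c 5c 5c 5c 5c 69 2b) = ec04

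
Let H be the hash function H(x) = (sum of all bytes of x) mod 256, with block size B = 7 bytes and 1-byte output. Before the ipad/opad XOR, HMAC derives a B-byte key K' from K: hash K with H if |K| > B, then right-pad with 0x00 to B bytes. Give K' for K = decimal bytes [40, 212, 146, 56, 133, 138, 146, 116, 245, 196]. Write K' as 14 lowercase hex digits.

94000000000000

|K| = 10 > B = 7, so first hash the key.
H(K): sum = 40+212+146+56+133+138+146+116+245+196 = 1428; mod 256 = 148 → 94.
Zero-pad H(K) = 94 to 7 bytes: K' = 94 00 00 00 00 00 00.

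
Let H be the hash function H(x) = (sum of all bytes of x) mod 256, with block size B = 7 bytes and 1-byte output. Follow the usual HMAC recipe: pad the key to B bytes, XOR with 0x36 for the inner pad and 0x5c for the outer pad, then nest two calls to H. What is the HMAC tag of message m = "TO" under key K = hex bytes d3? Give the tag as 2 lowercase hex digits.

83

Key hex bytes d3 is 1 byte ≤ B = 7; zero-pad to 7 bytes: K' = d3 00 00 00 00 00 00.
K' ⊕ ipad = e5 36 36 36 36 36 36.  K' ⊕ opad = 8f 5c 5c 5c 5c 5c 5c.
Inner input = (K'⊕ipad) ∥ m = e5 36 36 36 36 36 36 ∥ 54 4f.
Inner hash: sum = 229+54+54+54+54+54+54+84+79 = 716; mod 256 = 204 → cc.
Outer input = (K'⊕opad) ∥ inner = 8f 5c 5c 5c 5c 5c 5c ∥ cc.
Outer hash (tag): sum = 143+92+92+92+92+92+92+204 = 899; mod 256 = 131 → 83.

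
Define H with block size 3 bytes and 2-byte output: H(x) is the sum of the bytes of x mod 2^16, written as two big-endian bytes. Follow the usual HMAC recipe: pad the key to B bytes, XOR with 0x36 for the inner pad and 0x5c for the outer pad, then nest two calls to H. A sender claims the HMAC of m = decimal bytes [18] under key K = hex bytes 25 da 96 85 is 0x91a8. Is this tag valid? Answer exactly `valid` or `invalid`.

Key hex bytes 25 da 96 85 is 4 bytes > B = 3, so hash it first: H(key) = 02 1a, then zero-pad to 3 bytes: K' = 02 1a 00.
K' ⊕ ipad = 34 2c 36; K' ⊕ opad = 5e 46 5c.
Inner hash: sum = 52+44+54+18 = 168 → 00 a8.
Outer hash (recomputed tag): sum = 94+70+92+0+168 = 424 → 01 a8.
Recomputed tag = 01a8; claimed = 91a8 → mismatch.

invalid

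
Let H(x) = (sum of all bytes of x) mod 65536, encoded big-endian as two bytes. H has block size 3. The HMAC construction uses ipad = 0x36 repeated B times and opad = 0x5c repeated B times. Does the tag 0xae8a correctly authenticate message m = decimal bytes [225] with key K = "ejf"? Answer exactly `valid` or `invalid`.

invalid

Key "ejf" = 65 6a 66 is exactly B = 3 bytes: K' = 65 6a 66.
K' ⊕ ipad = 53 5c 50; K' ⊕ opad = 39 36 3a.
Inner hash: sum = 83+92+80+225 = 480 → 01 e0.
Outer hash (recomputed tag): sum = 57+54+58+1+224 = 394 → 01 8a.
Recomputed tag = 018a; claimed = ae8a → mismatch.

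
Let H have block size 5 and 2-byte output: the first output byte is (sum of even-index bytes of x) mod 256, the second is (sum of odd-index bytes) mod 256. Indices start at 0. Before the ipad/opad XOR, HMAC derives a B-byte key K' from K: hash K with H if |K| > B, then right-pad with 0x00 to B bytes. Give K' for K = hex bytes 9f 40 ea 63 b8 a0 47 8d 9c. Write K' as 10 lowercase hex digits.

24d0000000

|K| = 9 > B = 5, so first hash the key.
H(K): even-index sum = 804 mod 256 = 36; odd-index sum = 464 mod 256 = 208 → 24 d0.
Zero-pad H(K) = 24 d0 to 5 bytes: K' = 24 d0 00 00 00.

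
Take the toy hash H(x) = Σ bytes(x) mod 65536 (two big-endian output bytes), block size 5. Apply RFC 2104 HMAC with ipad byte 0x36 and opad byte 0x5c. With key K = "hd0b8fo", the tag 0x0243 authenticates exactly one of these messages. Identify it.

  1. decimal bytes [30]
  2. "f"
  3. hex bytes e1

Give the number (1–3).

2

Key "hd0b8fo" = 68 64 30 62 38 66 6f is 7 bytes > B = 5, so hash it first: H(key) = 02 6b, then zero-pad to 5 bytes: K' = 02 6b 00 00 00.
K' ⊕ ipad = 34 5d 36 36 36; K' ⊕ opad = 5e 37 5c 5c 5c.
m1: inner = H(34 5d 36 36 36 1e) = 01 51; tag = H(5e 37 5c 5c 5c 01 51) = 01fb
m2: inner = H(34 5d 36 36 36 66) = 01 99; tag = H(5e 37 5c 5c 5c 01 99) = 0243 ← matches
m3: inner = H(34 5d 36 36 36 e1) = 02 14; tag = H(5e 37 5c 5c 5c 02 14) = 01bf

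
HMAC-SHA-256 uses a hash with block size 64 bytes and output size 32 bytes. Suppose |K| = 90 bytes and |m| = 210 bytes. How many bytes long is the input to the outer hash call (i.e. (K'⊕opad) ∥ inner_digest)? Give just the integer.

Key is 90 > 64 bytes, so it is hashed to 32 bytes then zero-padded to 64: |K'| = 64.
Outer input = (K'⊕opad) ∥ H(inner) → 64 + 32 = 96 bytes.

96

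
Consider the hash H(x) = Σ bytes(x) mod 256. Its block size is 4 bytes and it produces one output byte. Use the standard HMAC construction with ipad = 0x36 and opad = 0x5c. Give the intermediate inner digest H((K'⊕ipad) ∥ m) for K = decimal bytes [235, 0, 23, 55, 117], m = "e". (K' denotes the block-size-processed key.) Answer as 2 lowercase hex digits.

Key decimal bytes [235, 0, 23, 55, 117] = eb 00 17 37 75 is 5 bytes > B = 4, so hash it first: H(key) = ae, then zero-pad to 4 bytes: K' = ae 00 00 00.
K' ⊕ ipad = 98 36 36 36.
Inner input = 98 36 36 36 ∥ 65.
Inner hash: sum = 152+54+54+54+101 = 415; mod 256 = 159 → 9f.

9f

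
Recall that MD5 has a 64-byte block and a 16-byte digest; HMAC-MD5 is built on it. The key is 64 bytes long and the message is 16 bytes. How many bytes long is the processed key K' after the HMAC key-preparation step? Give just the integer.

Key is 64 ≤ 64 bytes, zero-padded: |K'| = 64.

64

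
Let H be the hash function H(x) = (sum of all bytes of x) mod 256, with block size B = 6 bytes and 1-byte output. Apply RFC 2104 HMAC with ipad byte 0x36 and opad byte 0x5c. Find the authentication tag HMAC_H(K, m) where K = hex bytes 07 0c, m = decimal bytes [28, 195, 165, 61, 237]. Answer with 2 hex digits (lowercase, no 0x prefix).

0c

Key hex bytes 07 0c is 2 bytes ≤ B = 6; zero-pad to 6 bytes: K' = 07 0c 00 00 00 00.
K' ⊕ ipad = 31 3a 36 36 36 36.  K' ⊕ opad = 5b 50 5c 5c 5c 5c.
Inner input = (K'⊕ipad) ∥ m = 31 3a 36 36 36 36 ∥ 1c c3 a5 3d ed.
Inner hash: sum = 49+58+54+54+54+54+28+195+165+61+237 = 1009; mod 256 = 241 → f1.
Outer input = (K'⊕opad) ∥ inner = 5b 50 5c 5c 5c 5c ∥ f1.
Outer hash (tag): sum = 91+80+92+92+92+92+241 = 780; mod 256 = 12 → 0c.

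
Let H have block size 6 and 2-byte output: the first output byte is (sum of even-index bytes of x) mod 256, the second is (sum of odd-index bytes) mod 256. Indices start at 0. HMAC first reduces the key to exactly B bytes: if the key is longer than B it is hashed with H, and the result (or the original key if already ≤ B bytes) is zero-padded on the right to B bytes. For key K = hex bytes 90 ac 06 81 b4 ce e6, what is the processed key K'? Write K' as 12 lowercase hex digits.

|K| = 7 > B = 6, so first hash the key.
H(K): even-index sum = 560 mod 256 = 48; odd-index sum = 507 mod 256 = 251 → 30 fb.
Zero-pad H(K) = 30 fb to 6 bytes: K' = 30 fb 00 00 00 00.

30fb00000000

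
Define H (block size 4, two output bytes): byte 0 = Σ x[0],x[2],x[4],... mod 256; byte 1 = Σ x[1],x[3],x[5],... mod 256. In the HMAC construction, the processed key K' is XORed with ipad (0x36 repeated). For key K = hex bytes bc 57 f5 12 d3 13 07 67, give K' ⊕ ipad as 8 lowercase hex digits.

Key hex bytes bc 57 f5 12 d3 13 07 67 is 8 bytes > B = 4, so hash it first: H(key) = 8b e3, then zero-pad to 4 bytes: K' = 8b e3 00 00.
XOR each byte with 0x36: 8b⊕36=bd, e3⊕36=d5, 00⊕36=36, 00⊕36=36.

bdd53636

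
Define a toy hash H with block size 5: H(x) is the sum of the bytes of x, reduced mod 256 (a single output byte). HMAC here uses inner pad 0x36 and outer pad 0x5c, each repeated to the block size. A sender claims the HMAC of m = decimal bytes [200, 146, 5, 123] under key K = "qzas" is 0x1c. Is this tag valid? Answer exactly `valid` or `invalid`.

invalid

Key "qzas" = 71 7a 61 73 is 4 bytes ≤ B = 5; zero-pad to 5 bytes: K' = 71 7a 61 73 00.
K' ⊕ ipad = 47 4c 57 45 36; K' ⊕ opad = 2d 26 3d 2f 5c.
Inner hash: sum = 71+76+87+69+54+200+146+5+123 = 831; mod 256 = 63 → 3f.
Outer hash (recomputed tag): sum = 45+38+61+47+92+63 = 346; mod 256 = 90 → 5a.
Recomputed tag = 5a; claimed = 1c → mismatch.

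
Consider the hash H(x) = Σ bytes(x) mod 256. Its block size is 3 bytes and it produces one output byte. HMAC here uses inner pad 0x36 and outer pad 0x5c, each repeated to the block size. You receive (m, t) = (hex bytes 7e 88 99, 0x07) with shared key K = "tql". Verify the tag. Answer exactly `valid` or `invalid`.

valid

Key "tql" = 74 71 6c is exactly B = 3 bytes: K' = 74 71 6c.
K' ⊕ ipad = 42 47 5a; K' ⊕ opad = 28 2d 30.
Inner hash: sum = 66+71+90+126+136+153 = 642; mod 256 = 130 → 82.
Outer hash (recomputed tag): sum = 40+45+48+130 = 263; mod 256 = 7 → 07.
Recomputed tag = 07; claimed = 07 → match.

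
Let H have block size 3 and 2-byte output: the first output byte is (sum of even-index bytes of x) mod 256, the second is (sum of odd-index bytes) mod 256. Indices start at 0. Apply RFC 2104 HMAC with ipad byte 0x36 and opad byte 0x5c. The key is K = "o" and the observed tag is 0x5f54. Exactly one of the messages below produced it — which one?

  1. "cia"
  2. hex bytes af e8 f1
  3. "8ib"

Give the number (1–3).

3

Key "o" = 6f is 1 byte ≤ B = 3; zero-pad to 3 bytes: K' = 6f 00 00.
K' ⊕ ipad = 59 36 36; K' ⊕ opad = 33 5c 5c.
m1: inner = H(59 36 36 63 69 61) = f8 fa; tag = H(33 5c 5c f8 fa) = 8954
m2: inner = H(59 36 36 af e8 f1) = 77 d6; tag = H(33 5c 5c 77 d6) = 65d3
m3: inner = H(59 36 36 38 69 62) = f8 d0; tag = H(33 5c 5c f8 d0) = 5f54 ← matches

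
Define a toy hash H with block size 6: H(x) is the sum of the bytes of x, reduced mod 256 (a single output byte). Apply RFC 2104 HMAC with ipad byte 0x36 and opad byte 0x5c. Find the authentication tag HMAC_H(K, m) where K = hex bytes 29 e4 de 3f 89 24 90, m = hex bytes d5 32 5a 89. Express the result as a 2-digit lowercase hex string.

Key hex bytes 29 e4 de 3f 89 24 90 is 7 bytes > B = 6, so hash it first: H(key) = 67, then zero-pad to 6 bytes: K' = 67 00 00 00 00 00.
K' ⊕ ipad = 51 36 36 36 36 36.  K' ⊕ opad = 3b 5c 5c 5c 5c 5c.
Inner input = (K'⊕ipad) ∥ m = 51 36 36 36 36 36 ∥ d5 32 5a 89.
Inner hash: sum = 81+54+54+54+54+54+213+50+90+137 = 841; mod 256 = 73 → 49.
Outer input = (K'⊕opad) ∥ inner = 3b 5c 5c 5c 5c 5c ∥ 49.
Outer hash (tag): sum = 59+92+92+92+92+92+73 = 592; mod 256 = 80 → 50.

50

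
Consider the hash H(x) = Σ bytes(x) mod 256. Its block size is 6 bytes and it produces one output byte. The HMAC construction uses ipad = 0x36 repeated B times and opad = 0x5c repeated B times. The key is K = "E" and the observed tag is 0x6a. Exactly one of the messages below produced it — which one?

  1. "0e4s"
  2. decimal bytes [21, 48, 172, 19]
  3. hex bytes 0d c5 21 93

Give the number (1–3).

Key "E" = 45 is 1 byte ≤ B = 6; zero-pad to 6 bytes: K' = 45 00 00 00 00 00.
K' ⊕ ipad = 73 36 36 36 36 36; K' ⊕ opad = 19 5c 5c 5c 5c 5c.
m1: inner = H(73 36 36 36 36 36 30 65 34 73) = bd; tag = H(19 5c 5c 5c 5c 5c bd) = a2
m2: inner = H(73 36 36 36 36 36 15 30 ac 13) = 85; tag = H(19 5c 5c 5c 5c 5c 85) = 6a ← matches
m3: inner = H(73 36 36 36 36 36 0d c5 21 93) = 07; tag = H(19 5c 5c 5c 5c 5c 07) = ec

2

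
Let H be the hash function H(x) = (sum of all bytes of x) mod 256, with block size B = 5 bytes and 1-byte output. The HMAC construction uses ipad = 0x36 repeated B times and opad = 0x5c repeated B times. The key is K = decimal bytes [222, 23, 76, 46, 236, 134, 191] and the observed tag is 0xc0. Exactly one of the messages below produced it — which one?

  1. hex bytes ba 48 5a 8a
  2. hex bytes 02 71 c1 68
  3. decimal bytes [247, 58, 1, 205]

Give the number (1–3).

1

Key decimal bytes [222, 23, 76, 46, 236, 134, 191] = de 17 4c 2e ec 86 bf is 7 bytes > B = 5, so hash it first: H(key) = a0, then zero-pad to 5 bytes: K' = a0 00 00 00 00.
K' ⊕ ipad = 96 36 36 36 36; K' ⊕ opad = fc 5c 5c 5c 5c.
m1: inner = H(96 36 36 36 36 ba 48 5a 8a) = 54; tag = H(fc 5c 5c 5c 5c 54) = c0 ← matches
m2: inner = H(96 36 36 36 36 02 71 c1 68) = 0a; tag = H(fc 5c 5c 5c 5c 0a) = 76
m3: inner = H(96 36 36 36 36 f7 3a 01 cd) = 6d; tag = H(fc 5c 5c 5c 5c 6d) = d9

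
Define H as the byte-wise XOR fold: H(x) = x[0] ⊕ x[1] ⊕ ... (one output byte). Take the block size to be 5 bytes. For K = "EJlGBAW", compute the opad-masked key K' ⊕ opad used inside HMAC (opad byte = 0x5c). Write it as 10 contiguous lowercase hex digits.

Key "EJlGBAW" = 45 4a 6c 47 42 41 57 is 7 bytes > B = 5, so hash it first: H(key) = 70, then zero-pad to 5 bytes: K' = 70 00 00 00 00.
XOR each byte with 0x5c: 70⊕5c=2c, 00⊕5c=5c, 00⊕5c=5c, 00⊕5c=5c, 00⊕5c=5c.

2c5c5c5c5c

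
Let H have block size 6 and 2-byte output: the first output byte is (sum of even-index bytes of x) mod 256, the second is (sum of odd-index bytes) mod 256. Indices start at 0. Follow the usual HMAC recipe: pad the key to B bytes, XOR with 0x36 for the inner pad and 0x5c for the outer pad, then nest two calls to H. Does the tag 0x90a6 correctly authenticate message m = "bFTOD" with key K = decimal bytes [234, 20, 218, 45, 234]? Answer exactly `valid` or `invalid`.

invalid

Key decimal bytes [234, 20, 218, 45, 234] = ea 14 da 2d ea is 5 bytes ≤ B = 6; zero-pad to 6 bytes: K' = ea 14 da 2d ea 00.
K' ⊕ ipad = dc 22 ec 1b dc 36; K' ⊕ opad = b6 48 86 71 b6 5c.
Inner hash: even-index sum = 926 mod 256 = 158; odd-index sum = 264 mod 256 = 8 → 9e 08.
Outer hash (recomputed tag): even-index sum = 656 mod 256 = 144; odd-index sum = 285 mod 256 = 29 → 90 1d.
Recomputed tag = 901d; claimed = 90a6 → mismatch.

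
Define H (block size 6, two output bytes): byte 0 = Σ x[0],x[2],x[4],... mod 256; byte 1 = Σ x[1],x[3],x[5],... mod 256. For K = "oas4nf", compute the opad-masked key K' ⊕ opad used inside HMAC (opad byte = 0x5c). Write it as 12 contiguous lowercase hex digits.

333d2f68323a

Key "oas4nf" = 6f 61 73 34 6e 66 is exactly B = 6 bytes: K' = 6f 61 73 34 6e 66.
XOR each byte with 0x5c: 6f⊕5c=33, 61⊕5c=3d, 73⊕5c=2f, 34⊕5c=68, 6e⊕5c=32, 66⊕5c=3a.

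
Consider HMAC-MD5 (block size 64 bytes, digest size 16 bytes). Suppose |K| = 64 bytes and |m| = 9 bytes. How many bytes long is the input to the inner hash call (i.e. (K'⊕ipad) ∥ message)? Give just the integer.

73

Key is 64 ≤ 64 bytes, zero-padded: |K'| = 64.
Inner input = (K'⊕ipad) ∥ m → 64 + 9 = 73 bytes.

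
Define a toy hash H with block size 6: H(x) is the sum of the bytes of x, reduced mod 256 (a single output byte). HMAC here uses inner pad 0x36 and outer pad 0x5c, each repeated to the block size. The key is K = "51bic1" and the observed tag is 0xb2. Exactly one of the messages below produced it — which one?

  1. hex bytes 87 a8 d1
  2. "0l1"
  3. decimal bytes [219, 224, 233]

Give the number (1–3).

Key "51bic1" = 35 31 62 69 63 31 is exactly B = 6 bytes: K' = 35 31 62 69 63 31.
K' ⊕ ipad = 03 07 54 5f 55 07; K' ⊕ opad = 69 6d 3e 35 3f 6d.
m1: inner = H(03 07 54 5f 55 07 87 a8 d1) = 19; tag = H(69 6d 3e 35 3f 6d 19) = 0e
m2: inner = H(03 07 54 5f 55 07 30 6c 31) = e6; tag = H(69 6d 3e 35 3f 6d e6) = db
m3: inner = H(03 07 54 5f 55 07 db e0 e9) = bd; tag = H(69 6d 3e 35 3f 6d bd) = b2 ← matches

3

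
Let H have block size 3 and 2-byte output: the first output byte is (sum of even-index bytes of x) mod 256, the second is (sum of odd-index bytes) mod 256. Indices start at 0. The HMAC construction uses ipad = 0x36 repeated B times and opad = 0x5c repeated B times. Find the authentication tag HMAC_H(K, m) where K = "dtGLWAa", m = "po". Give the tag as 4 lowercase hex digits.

4257

Key "dtGLWAa" = 64 74 47 4c 57 41 61 is 7 bytes > B = 3, so hash it first: H(key) = 63 01, then zero-pad to 3 bytes: K' = 63 01 00.
K' ⊕ ipad = 55 37 36.  K' ⊕ opad = 3f 5d 5c.
Inner input = (K'⊕ipad) ∥ m = 55 37 36 ∥ 70 6f.
Inner hash: even-index sum = 250 mod 256 = 250; odd-index sum = 167 mod 256 = 167 → fa a7.
Outer input = (K'⊕opad) ∥ inner = 3f 5d 5c ∥ fa a7.
Outer hash (tag): even-index sum = 322 mod 256 = 66; odd-index sum = 343 mod 256 = 87 → 42 57.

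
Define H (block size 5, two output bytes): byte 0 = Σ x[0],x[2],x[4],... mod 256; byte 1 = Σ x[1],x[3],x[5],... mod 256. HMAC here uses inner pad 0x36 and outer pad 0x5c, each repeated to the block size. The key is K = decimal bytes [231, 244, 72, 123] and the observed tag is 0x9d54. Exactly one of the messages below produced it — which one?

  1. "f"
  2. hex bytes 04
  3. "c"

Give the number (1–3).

3

Key decimal bytes [231, 244, 72, 123] = e7 f4 48 7b is 4 bytes ≤ B = 5; zero-pad to 5 bytes: K' = e7 f4 48 7b 00.
K' ⊕ ipad = d1 c2 7e 4d 36; K' ⊕ opad = bb a8 14 27 5c.
m1: inner = H(d1 c2 7e 4d 36 66) = 85 75; tag = H(bb a8 14 27 5c 85 75) = a054
m2: inner = H(d1 c2 7e 4d 36 04) = 85 13; tag = H(bb a8 14 27 5c 85 13) = 3e54
m3: inner = H(d1 c2 7e 4d 36 63) = 85 72; tag = H(bb a8 14 27 5c 85 72) = 9d54 ← matches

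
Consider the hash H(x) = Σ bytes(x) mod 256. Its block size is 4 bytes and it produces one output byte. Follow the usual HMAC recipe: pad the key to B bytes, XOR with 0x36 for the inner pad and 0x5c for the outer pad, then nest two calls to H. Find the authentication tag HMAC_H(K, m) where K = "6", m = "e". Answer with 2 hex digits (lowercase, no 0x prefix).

Key "6" = 36 is 1 byte ≤ B = 4; zero-pad to 4 bytes: K' = 36 00 00 00.
K' ⊕ ipad = 00 36 36 36.  K' ⊕ opad = 6a 5c 5c 5c.
Inner input = (K'⊕ipad) ∥ m = 00 36 36 36 ∥ 65.
Inner hash: sum = 0+54+54+54+101 = 263; mod 256 = 7 → 07.
Outer input = (K'⊕opad) ∥ inner = 6a 5c 5c 5c ∥ 07.
Outer hash (tag): sum = 106+92+92+92+7 = 389; mod 256 = 133 → 85.

85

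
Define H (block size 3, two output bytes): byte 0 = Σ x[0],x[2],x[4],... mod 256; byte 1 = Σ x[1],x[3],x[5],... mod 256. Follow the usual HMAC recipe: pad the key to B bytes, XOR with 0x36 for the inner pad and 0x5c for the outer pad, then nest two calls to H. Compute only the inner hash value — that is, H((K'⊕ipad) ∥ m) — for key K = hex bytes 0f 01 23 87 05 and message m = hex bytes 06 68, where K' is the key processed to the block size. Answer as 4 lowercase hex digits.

Key hex bytes 0f 01 23 87 05 is 5 bytes > B = 3, so hash it first: H(key) = 37 88, then zero-pad to 3 bytes: K' = 37 88 00.
K' ⊕ ipad = 01 be 36.
Inner input = 01 be 36 ∥ 06 68.
Inner hash: even-index sum = 159 mod 256 = 159; odd-index sum = 196 mod 256 = 196 → 9f c4.

9fc4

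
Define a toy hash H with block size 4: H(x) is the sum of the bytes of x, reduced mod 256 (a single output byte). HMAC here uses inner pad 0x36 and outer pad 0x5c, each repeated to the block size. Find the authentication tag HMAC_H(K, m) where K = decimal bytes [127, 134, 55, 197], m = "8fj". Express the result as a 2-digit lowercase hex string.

Key decimal bytes [127, 134, 55, 197] = 7f 86 37 c5 is exactly B = 4 bytes: K' = 7f 86 37 c5.
K' ⊕ ipad = 49 b0 01 f3.  K' ⊕ opad = 23 da 6b 99.
Inner input = (K'⊕ipad) ∥ m = 49 b0 01 f3 ∥ 38 66 6a.
Inner hash: sum = 73+176+1+243+56+102+106 = 757; mod 256 = 245 → f5.
Outer input = (K'⊕opad) ∥ inner = 23 da 6b 99 ∥ f5.
Outer hash (tag): sum = 35+218+107+153+245 = 758; mod 256 = 246 → f6.

f6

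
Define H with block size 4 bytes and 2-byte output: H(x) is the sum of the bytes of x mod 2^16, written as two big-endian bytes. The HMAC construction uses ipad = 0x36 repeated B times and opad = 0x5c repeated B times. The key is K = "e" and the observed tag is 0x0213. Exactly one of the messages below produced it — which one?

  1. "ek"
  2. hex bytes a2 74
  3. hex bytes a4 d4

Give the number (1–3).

1

Key "e" = 65 is 1 byte ≤ B = 4; zero-pad to 4 bytes: K' = 65 00 00 00.
K' ⊕ ipad = 53 36 36 36; K' ⊕ opad = 39 5c 5c 5c.
m1: inner = H(53 36 36 36 65 6b) = 01 c5; tag = H(39 5c 5c 5c 01 c5) = 0213 ← matches
m2: inner = H(53 36 36 36 a2 74) = 02 0b; tag = H(39 5c 5c 5c 02 0b) = 015a
m3: inner = H(53 36 36 36 a4 d4) = 02 6d; tag = H(39 5c 5c 5c 02 6d) = 01bc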